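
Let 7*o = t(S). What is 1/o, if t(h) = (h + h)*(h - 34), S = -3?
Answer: 7/222 ≈ 0.031532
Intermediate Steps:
t(h) = 2*h*(-34 + h) (t(h) = (2*h)*(-34 + h) = 2*h*(-34 + h))
o = 222/7 (o = (2*(-3)*(-34 - 3))/7 = (2*(-3)*(-37))/7 = (⅐)*222 = 222/7 ≈ 31.714)
1/o = 1/(222/7) = 7/222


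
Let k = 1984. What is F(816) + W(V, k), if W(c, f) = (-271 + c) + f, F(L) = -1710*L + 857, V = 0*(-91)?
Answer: -1392790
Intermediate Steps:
V = 0
F(L) = 857 - 1710*L
W(c, f) = -271 + c + f
F(816) + W(V, k) = (857 - 1710*816) + (-271 + 0 + 1984) = (857 - 1395360) + 1713 = -1394503 + 1713 = -1392790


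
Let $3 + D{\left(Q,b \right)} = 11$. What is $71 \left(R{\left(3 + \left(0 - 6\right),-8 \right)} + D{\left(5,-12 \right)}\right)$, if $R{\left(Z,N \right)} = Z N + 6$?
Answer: $2698$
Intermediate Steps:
$D{\left(Q,b \right)} = 8$ ($D{\left(Q,b \right)} = -3 + 11 = 8$)
$R{\left(Z,N \right)} = 6 + N Z$ ($R{\left(Z,N \right)} = N Z + 6 = 6 + N Z$)
$71 \left(R{\left(3 + \left(0 - 6\right),-8 \right)} + D{\left(5,-12 \right)}\right) = 71 \left(\left(6 - 8 \left(3 + \left(0 - 6\right)\right)\right) + 8\right) = 71 \left(\left(6 - 8 \left(3 - 6\right)\right) + 8\right) = 71 \left(\left(6 - -24\right) + 8\right) = 71 \left(\left(6 + 24\right) + 8\right) = 71 \left(30 + 8\right) = 71 \cdot 38 = 2698$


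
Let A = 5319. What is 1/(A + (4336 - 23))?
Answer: 1/9632 ≈ 0.00010382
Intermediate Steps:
1/(A + (4336 - 23)) = 1/(5319 + (4336 - 23)) = 1/(5319 + 4313) = 1/9632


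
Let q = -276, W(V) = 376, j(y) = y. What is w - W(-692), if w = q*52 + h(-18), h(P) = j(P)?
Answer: -14746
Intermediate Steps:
h(P) = P
w = -14370 (w = -276*52 - 18 = -14352 - 18 = -14370)
w - W(-692) = -14370 - 1*376 = -14370 - 376 = -14746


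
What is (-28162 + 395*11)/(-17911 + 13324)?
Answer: 7939/1529 ≈ 5.1923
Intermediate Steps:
(-28162 + 395*11)/(-17911 + 13324) = (-28162 + 4345)/(-4587) = -23817*(-1/4587) = 7939/1529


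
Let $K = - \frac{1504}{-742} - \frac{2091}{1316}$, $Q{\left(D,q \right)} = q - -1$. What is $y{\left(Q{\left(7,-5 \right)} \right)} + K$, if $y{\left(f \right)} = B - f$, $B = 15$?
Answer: $\frac{1355765}{69748} \approx 19.438$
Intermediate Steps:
$Q{\left(D,q \right)} = 1 + q$ ($Q{\left(D,q \right)} = q + 1 = 1 + q$)
$y{\left(f \right)} = 15 - f$
$K = \frac{30553}{69748}$ ($K = \left(-1504\right) \left(- \frac{1}{742}\right) - \frac{2091}{1316} = \frac{752}{371} - \frac{2091}{1316} = \frac{30553}{69748} \approx 0.43805$)
$y{\left(Q{\left(7,-5 \right)} \right)} + K = \left(15 - \left(1 - 5\right)\right) + \frac{30553}{69748} = \left(15 - -4\right) + \frac{30553}{69748} = \left(15 + 4\right) + \frac{30553}{69748} = 19 + \frac{30553}{69748} = \frac{1355765}{69748}$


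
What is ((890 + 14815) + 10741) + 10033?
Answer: 36479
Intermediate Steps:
((890 + 14815) + 10741) + 10033 = (15705 + 10741) + 10033 = 26446 + 10033 = 36479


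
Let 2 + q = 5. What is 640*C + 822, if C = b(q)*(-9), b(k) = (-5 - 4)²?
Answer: -465738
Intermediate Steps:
q = 3 (q = -2 + 5 = 3)
b(k) = 81 (b(k) = (-9)² = 81)
C = -729 (C = 81*(-9) = -729)
640*C + 822 = 640*(-729) + 822 = -466560 + 822 = -465738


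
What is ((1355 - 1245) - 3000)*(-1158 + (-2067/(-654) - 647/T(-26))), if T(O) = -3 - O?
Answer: 8570888895/2507 ≈ 3.4188e+6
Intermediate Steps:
((1355 - 1245) - 3000)*(-1158 + (-2067/(-654) - 647/T(-26))) = ((1355 - 1245) - 3000)*(-1158 + (-2067/(-654) - 647/(-3 - 1*(-26)))) = (110 - 3000)*(-1158 + (-2067*(-1/654) - 647/(-3 + 26))) = -2890*(-1158 + (689/218 - 647/23)) = -2890*(-1158 - 125199/5014) = -2890*(-5931411/5014) = 8570888895/2507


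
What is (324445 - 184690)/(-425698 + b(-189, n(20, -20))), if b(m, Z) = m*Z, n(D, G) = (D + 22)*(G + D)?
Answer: -19965/60814 ≈ -0.32830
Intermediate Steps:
n(D, G) = (22 + D)*(D + G)
b(m, Z) = Z*m
(324445 - 184690)/(-425698 + b(-189, n(20, -20))) = (324445 - 184690)/(-425698 + (20² + 22*20 + 22*(-20) + 20*(-20))*(-189)) = 139755/(-425698 + (400 + 440 - 440 - 400)*(-189)) = 139755/(-425698 + 0*(-189)) = 139755/(-425698 + 0) = 139755/(-425698) = 139755*(-1/425698) = -19965/60814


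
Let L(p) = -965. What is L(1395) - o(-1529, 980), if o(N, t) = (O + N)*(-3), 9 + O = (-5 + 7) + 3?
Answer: -5564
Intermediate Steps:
O = -4 (O = -9 + ((-5 + 7) + 3) = -9 + (2 + 3) = -9 + 5 = -4)
o(N, t) = 12 - 3*N (o(N, t) = (-4 + N)*(-3) = 12 - 3*N)
L(1395) - o(-1529, 980) = -965 - (12 - 3*(-1529)) = -965 - (12 + 4587) = -965 - 1*4599 = -965 - 4599 = -5564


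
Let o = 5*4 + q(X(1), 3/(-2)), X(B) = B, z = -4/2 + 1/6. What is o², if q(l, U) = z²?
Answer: 707281/1296 ≈ 545.74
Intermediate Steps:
z = -11/6 (z = -4*½ + 1*(⅙) = -2 + ⅙ = -11/6 ≈ -1.8333)
q(l, U) = 121/36 (q(l, U) = (-11/6)² = 121/36)
o = 841/36 (o = 5*4 + 121/36 = 20 + 121/36 = 841/36 ≈ 23.361)
o² = (841/36)² = 707281/1296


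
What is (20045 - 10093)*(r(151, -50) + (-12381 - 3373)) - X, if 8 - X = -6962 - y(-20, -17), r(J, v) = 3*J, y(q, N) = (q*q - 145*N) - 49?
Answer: -152285338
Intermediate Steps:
y(q, N) = -49 + q² - 145*N (y(q, N) = (q² - 145*N) - 49 = -49 + q² - 145*N)
X = 9786 (X = 8 - (-6962 - (-49 + (-20)² - 145*(-17))) = 8 - (-6962 - (-49 + 400 + 2465)) = 8 - (-6962 - 1*2816) = 8 - (-6962 - 2816) = 8 - 1*(-9778) = 8 + 9778 = 9786)
(20045 - 10093)*(r(151, -50) + (-12381 - 3373)) - X = (20045 - 10093)*(3*151 + (-12381 - 3373)) - 1*9786 = 9952*(453 - 15754) - 9786 = 9952*(-15301) - 9786 = -152275552 - 9786 = -152285338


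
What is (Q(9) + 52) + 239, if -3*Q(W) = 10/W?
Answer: 7847/27 ≈ 290.63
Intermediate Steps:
Q(W) = -10/(3*W)
(Q(9) + 52) + 239 = (-10/3/9 + 52) + 239 = (-10/3*⅑ + 52) + 239 = (-10/27 + 52) + 239 = 1394/27 + 239 = 7847/27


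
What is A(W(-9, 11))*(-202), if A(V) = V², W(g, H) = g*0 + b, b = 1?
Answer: -202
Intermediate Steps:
W(g, H) = 1 (W(g, H) = g*0 + 1 = 0 + 1 = 1)
A(W(-9, 11))*(-202) = 1²*(-202) = 1*(-202) = -202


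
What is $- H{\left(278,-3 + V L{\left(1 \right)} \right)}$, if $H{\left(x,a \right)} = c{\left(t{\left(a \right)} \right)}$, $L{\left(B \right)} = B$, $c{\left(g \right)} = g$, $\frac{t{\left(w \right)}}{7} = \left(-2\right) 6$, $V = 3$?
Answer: $84$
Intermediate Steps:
$t{\left(w \right)} = -84$ ($t{\left(w \right)} = 7 \left(\left(-2\right) 6\right) = 7 \left(-12\right) = -84$)
$H{\left(x,a \right)} = -84$
$- H{\left(278,-3 + V L{\left(1 \right)} \right)} = \left(-1\right) \left(-84\right) = 84$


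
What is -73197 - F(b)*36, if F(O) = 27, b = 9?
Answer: -74169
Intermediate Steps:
-73197 - F(b)*36 = -73197 - 27*36 = -73197 - 1*972 = -73197 - 972 = -74169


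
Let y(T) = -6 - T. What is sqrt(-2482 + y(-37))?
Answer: I*sqrt(2451) ≈ 49.508*I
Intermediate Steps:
sqrt(-2482 + y(-37)) = sqrt(-2482 + (-6 - 1*(-37))) = sqrt(-2482 + (-6 + 37)) = sqrt(-2482 + 31) = sqrt(-2451) = I*sqrt(2451)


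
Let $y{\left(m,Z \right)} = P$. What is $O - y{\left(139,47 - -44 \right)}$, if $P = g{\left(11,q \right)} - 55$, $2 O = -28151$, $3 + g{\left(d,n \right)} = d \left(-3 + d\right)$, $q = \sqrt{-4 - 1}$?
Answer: $- \frac{28211}{2} \approx -14106.0$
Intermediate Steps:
$q = i \sqrt{5}$ ($q = \sqrt{-5} = i \sqrt{5} \approx 2.2361 i$)
$g{\left(d,n \right)} = -3 + d \left(-3 + d\right)$
$O = - \frac{28151}{2}$ ($O = \frac{1}{2} \left(-28151\right) = - \frac{28151}{2} \approx -14076.0$)
$P = 30$ ($P = \left(-3 + 11^{2} - 33\right) - 55 = \left(-3 + 121 - 33\right) - 55 = 85 - 55 = 30$)
$y{\left(m,Z \right)} = 30$
$O - y{\left(139,47 - -44 \right)} = - \frac{28151}{2} - 30 = - \frac{28211}{2}$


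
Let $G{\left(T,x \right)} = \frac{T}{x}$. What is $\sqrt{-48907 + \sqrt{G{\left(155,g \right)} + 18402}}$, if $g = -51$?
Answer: $\frac{\sqrt{-127207107 + 51 \sqrt{47855697}}}{51} \approx 220.84 i$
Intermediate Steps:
$\sqrt{-48907 + \sqrt{G{\left(155,g \right)} + 18402}} = \sqrt{-48907 + \sqrt{\frac{155}{-51} + 18402}} = \sqrt{-48907 + \sqrt{155 \left(- \frac{1}{51}\right) + 18402}} = \sqrt{-48907 + \sqrt{- \frac{155}{51} + 18402}} = \sqrt{-48907 + \sqrt{\frac{938347}{51}}} = \sqrt{-48907 + \frac{\sqrt{47855697}}{51}}$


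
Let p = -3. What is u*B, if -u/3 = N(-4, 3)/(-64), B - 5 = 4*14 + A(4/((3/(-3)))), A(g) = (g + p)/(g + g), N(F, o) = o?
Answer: 4455/512 ≈ 8.7012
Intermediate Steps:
A(g) = (-3 + g)/(2*g) (A(g) = (g - 3)/(g + g) = (-3 + g)/((2*g)) = (-3 + g)*(1/(2*g)) = (-3 + g)/(2*g))
B = 495/8 (B = 5 + (4*14 + (-3 + 4/((3/(-3))))/(2*((4/((3/(-3))))))) = 5 + (56 + (-3 + 4/((3*(-1/3))))/(2*((4/((3*(-1/3))))))) = 5 + (56 + (-3 + 4/(-1))/(2*((4/(-1))))) = 5 + (56 + (-3 + 4*(-1))/(2*((4*(-1))))) = 5 + (56 + (1/2)*(-3 - 4)/(-4)) = 5 + (56 + (1/2)*(-1/4)*(-7)) = 5 + (56 + 7/8) = 5 + 455/8 = 495/8 ≈ 61.875)
u = 9/64 (u = -9/(-64) = -9*(-1)/64 = -3*(-3/64) = 9/64 ≈ 0.14063)
u*B = (9/64)*(495/8) = 4455/512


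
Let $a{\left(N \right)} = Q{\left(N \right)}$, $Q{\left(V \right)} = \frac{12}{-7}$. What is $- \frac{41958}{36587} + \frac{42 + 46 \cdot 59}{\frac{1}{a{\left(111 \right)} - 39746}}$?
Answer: $- \frac{28055384012354}{256109} \approx -1.0954 \cdot 10^{8}$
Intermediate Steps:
$Q{\left(V \right)} = - \frac{12}{7}$ ($Q{\left(V \right)} = 12 \left(- \frac{1}{7}\right) = - \frac{12}{7}$)
$a{\left(N \right)} = - \frac{12}{7}$
$- \frac{41958}{36587} + \frac{42 + 46 \cdot 59}{\frac{1}{a{\left(111 \right)} - 39746}} = - \frac{41958}{36587} + \frac{42 + 46 \cdot 59}{\frac{1}{- \frac{12}{7} - 39746}} = \left(-41958\right) \frac{1}{36587} + \frac{42 + 2714}{\frac{1}{- \frac{278234}{7}}} = - \frac{41958}{36587} + \frac{2756}{- \frac{7}{278234}} = - \frac{41958}{36587} + 2756 \left(- \frac{278234}{7}\right) = - \frac{41958}{36587} - \frac{766812904}{7} = - \frac{28055384012354}{256109}$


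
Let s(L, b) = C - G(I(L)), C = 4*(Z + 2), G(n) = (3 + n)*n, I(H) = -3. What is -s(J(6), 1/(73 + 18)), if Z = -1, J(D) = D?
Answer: -4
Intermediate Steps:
G(n) = n*(3 + n)
C = 4 (C = 4*(-1 + 2) = 4*1 = 4)
s(L, b) = 4 (s(L, b) = 4 - (-3)*(3 - 3) = 4 - (-3)*0 = 4 - 1*0 = 4 + 0 = 4)
-s(J(6), 1/(73 + 18)) = -1*4 = -4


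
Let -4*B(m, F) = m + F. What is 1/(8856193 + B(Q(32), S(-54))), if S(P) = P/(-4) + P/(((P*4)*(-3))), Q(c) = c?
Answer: 48/425096719 ≈ 1.1292e-7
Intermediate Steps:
S(P) = -1/12 - P/4 (S(P) = P*(-¼) + P/(((4*P)*(-3))) = -P/4 + P/((-12*P)) = -P/4 + P*(-1/(12*P)) = -P/4 - 1/12 = -1/12 - P/4)
B(m, F) = -F/4 - m/4 (B(m, F) = -(m + F)/4 = -(F + m)/4 = -F/4 - m/4)
1/(8856193 + B(Q(32), S(-54))) = 1/(8856193 + (-(-1/12 - ¼*(-54))/4 - ¼*32)) = 1/(8856193 + (-(-1/12 + 27/2)/4 - 8)) = 1/(8856193 + (-¼*161/12 - 8)) = 1/(8856193 + (-161/48 - 8)) = 1/(8856193 - 545/48) = 1/(425096719/48) = 48/425096719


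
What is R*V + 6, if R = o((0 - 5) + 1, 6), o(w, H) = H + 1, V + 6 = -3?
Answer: -57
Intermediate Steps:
V = -9 (V = -6 - 3 = -9)
o(w, H) = 1 + H
R = 7 (R = 1 + 6 = 7)
R*V + 6 = 7*(-9) + 6 = -63 + 6 = -57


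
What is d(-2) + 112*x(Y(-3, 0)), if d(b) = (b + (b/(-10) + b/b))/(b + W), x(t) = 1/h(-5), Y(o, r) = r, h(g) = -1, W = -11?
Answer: -7276/65 ≈ -111.94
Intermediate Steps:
x(t) = -1 (x(t) = 1/(-1) = -1)
d(b) = (1 + 9*b/10)/(-11 + b) (d(b) = (b + (b/(-10) + b/b))/(b - 11) = (b + (b*(-1/10) + 1))/(-11 + b) = (b + (-b/10 + 1))/(-11 + b) = (b + (1 - b/10))/(-11 + b) = (1 + 9*b/10)/(-11 + b))
d(-2) + 112*x(Y(-3, 0)) = (10 + 9*(-2))/(10*(-11 - 2)) + 112*(-1) = (1/10)*(10 - 18)/(-13) - 112 = (1/10)*(-1/13)*(-8) - 112 = 4/65 - 112 = -7276/65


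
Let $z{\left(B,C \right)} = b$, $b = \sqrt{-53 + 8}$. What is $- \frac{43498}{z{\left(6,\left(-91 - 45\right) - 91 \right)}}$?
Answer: $\frac{43498 i \sqrt{5}}{15} \approx 6484.3 i$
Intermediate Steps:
$b = 3 i \sqrt{5}$ ($b = \sqrt{-45} = 3 i \sqrt{5} \approx 6.7082 i$)
$z{\left(B,C \right)} = 3 i \sqrt{5}$
$- \frac{43498}{z{\left(6,\left(-91 - 45\right) - 91 \right)}} = - \frac{43498}{3 i \sqrt{5}} = - 43498 \left(- \frac{i \sqrt{5}}{15}\right) = - \frac{\left(-43498\right) i \sqrt{5}}{15} = \frac{43498 i \sqrt{5}}{15}$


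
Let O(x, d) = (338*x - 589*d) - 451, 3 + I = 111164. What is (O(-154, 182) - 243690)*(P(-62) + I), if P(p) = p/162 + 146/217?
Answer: -788178412248436/17577 ≈ -4.4841e+10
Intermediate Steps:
I = 111161 (I = -3 + 111164 = 111161)
O(x, d) = -451 - 589*d + 338*x (O(x, d) = (-589*d + 338*x) - 451 = -451 - 589*d + 338*x)
P(p) = 146/217 + p/162 (P(p) = p*(1/162) + 146*(1/217) = p/162 + 146/217 = 146/217 + p/162)
(O(-154, 182) - 243690)*(P(-62) + I) = ((-451 - 589*182 + 338*(-154)) - 243690)*((146/217 + (1/162)*(-62)) + 111161) = ((-451 - 107198 - 52052) - 243690)*((146/217 - 31/81) + 111161) = (-159701 - 243690)*(5099/17577 + 111161) = -403391*1953881996/17577 = -788178412248436/17577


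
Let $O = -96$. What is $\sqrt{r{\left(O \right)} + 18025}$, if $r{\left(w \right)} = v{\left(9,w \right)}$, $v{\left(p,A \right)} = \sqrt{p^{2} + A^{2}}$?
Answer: $\sqrt{18025 + 3 \sqrt{1033}} \approx 134.62$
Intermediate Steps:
$v{\left(p,A \right)} = \sqrt{A^{2} + p^{2}}$
$r{\left(w \right)} = \sqrt{81 + w^{2}}$ ($r{\left(w \right)} = \sqrt{w^{2} + 9^{2}} = \sqrt{w^{2} + 81} = \sqrt{81 + w^{2}}$)
$\sqrt{r{\left(O \right)} + 18025} = \sqrt{\sqrt{81 + \left(-96\right)^{2}} + 18025} = \sqrt{\sqrt{81 + 9216} + 18025} = \sqrt{\sqrt{9297} + 18025} = \sqrt{3 \sqrt{1033} + 18025} = \sqrt{18025 + 3 \sqrt{1033}}$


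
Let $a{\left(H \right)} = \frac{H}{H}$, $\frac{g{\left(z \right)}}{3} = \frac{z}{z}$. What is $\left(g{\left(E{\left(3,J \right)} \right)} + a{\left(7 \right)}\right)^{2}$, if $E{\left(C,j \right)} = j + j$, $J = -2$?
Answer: $16$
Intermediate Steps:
$E{\left(C,j \right)} = 2 j$
$g{\left(z \right)} = 3$ ($g{\left(z \right)} = 3 \frac{z}{z} = 3 \cdot 1 = 3$)
$a{\left(H \right)} = 1$
$\left(g{\left(E{\left(3,J \right)} \right)} + a{\left(7 \right)}\right)^{2} = \left(3 + 1\right)^{2} = 4^{2} = 16$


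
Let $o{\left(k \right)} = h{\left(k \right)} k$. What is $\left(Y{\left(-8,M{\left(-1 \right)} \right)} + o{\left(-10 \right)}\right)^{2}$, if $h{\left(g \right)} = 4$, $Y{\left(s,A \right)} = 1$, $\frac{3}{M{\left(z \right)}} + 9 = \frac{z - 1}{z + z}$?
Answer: $1521$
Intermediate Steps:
$M{\left(z \right)} = \frac{3}{-9 + \frac{-1 + z}{2 z}}$ ($M{\left(z \right)} = \frac{3}{-9 + \frac{z - 1}{z + z}} = \frac{3}{-9 + \frac{-1 + z}{2 z}}$)
$o{\left(k \right)} = 4 k$
$\left(Y{\left(-8,M{\left(-1 \right)} \right)} + o{\left(-10 \right)}\right)^{2} = \left(1 + 4 \left(-10\right)\right)^{2} = \left(1 - 40\right)^{2} = \left(-39\right)^{2} = 1521$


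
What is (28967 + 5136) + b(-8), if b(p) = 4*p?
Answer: 34071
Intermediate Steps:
(28967 + 5136) + b(-8) = (28967 + 5136) + 4*(-8) = 34103 - 32 = 34071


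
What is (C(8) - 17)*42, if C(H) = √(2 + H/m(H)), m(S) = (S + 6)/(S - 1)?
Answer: -714 + 42*√6 ≈ -611.12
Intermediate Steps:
m(S) = (6 + S)/(-1 + S)
C(H) = √(2 + H*(-1 + H)/(6 + H)) (C(H) = √(2 + H/(((6 + H)/(-1 + H)))) = √(2 + H*((-1 + H)/(6 + H))) = √(2 + H*(-1 + H)/(6 + H)))
(C(8) - 17)*42 = (√((12 + 8 + 8²)/(6 + 8)) - 17)*42 = (√((12 + 8 + 64)/14) - 17)*42 = (√((1/14)*84) - 17)*42 = (√6 - 17)*42 = (-17 + √6)*42 = -714 + 42*√6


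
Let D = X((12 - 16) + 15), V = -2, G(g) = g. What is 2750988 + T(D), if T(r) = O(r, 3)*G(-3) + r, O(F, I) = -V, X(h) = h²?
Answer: 2751103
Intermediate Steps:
D = 121 (D = ((12 - 16) + 15)² = (-4 + 15)² = 11² = 121)
O(F, I) = 2 (O(F, I) = -1*(-2) = 2)
T(r) = -6 + r (T(r) = 2*(-3) + r = -6 + r)
2750988 + T(D) = 2750988 + (-6 + 121) = 2750988 + 115 = 2751103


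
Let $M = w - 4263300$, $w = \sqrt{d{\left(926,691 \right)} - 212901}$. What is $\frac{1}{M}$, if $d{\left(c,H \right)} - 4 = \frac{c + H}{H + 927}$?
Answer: $- \frac{6898019400}{29408326452485729} - \frac{i \sqrt{557345549522}}{29408326452485729} \approx -2.3456 \cdot 10^{-7} - 2.5386 \cdot 10^{-11} i$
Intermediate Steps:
$d{\left(c,H \right)} = 4 + \frac{H + c}{927 + H}$ ($d{\left(c,H \right)} = 4 + \frac{c + H}{H + 927} = 4 + \frac{H + c}{927 + H}$)
$w = \frac{i \sqrt{557345549522}}{1618}$ ($w = \sqrt{\frac{3708 + 926 + 5 \cdot 691}{927 + 691} - 212901} = \sqrt{\frac{3708 + 926 + 3455}{1618} - 212901} = \sqrt{\frac{1}{1618} \cdot 8089 - 212901} = \sqrt{\frac{8089}{1618} - 212901} = \sqrt{- \frac{344465729}{1618}} = \frac{i \sqrt{557345549522}}{1618} \approx 461.41 i$)
$M = -4263300 + \frac{i \sqrt{557345549522}}{1618}$ ($M = \frac{i \sqrt{557345549522}}{1618} - 4263300 = -4263300 + \frac{i \sqrt{557345549522}}{1618} \approx -4.2633 \cdot 10^{6} + 461.41 i$)
$\frac{1}{M} = \frac{1}{-4263300 + \frac{i \sqrt{557345549522}}{1618}}$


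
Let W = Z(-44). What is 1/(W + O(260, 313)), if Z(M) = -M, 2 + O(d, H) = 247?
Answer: 1/289 ≈ 0.0034602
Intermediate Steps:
O(d, H) = 245 (O(d, H) = -2 + 247 = 245)
W = 44 (W = -1*(-44) = 44)
1/(W + O(260, 313)) = 1/(44 + 245) = 1/289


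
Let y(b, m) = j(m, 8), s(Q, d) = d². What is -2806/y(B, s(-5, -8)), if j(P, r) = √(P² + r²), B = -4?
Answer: -1403*√65/260 ≈ -43.505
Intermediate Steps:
y(b, m) = √(64 + m²) (y(b, m) = √(m² + 8²) = √(m² + 64) = √(64 + m²))
-2806/y(B, s(-5, -8)) = -2806/√(64 + ((-8)²)²) = -2806/√(64 + 64²) = -2806/√(64 + 4096) = -2806*√65/520 = -1403*√65/260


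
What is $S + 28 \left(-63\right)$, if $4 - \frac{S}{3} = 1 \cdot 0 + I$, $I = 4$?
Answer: $-1764$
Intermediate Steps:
$S = 0$ ($S = 12 - 3 \left(1 \cdot 0 + 4\right) = 12 - 3 \left(0 + 4\right) = 12 - 12 = 0$)
$S + 28 \left(-63\right) = 0 + 28 \left(-63\right) = 0 - 1764 = -1764$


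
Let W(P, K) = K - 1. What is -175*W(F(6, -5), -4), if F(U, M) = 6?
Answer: 875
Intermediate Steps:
W(P, K) = -1 + K
-175*W(F(6, -5), -4) = -175*(-1 - 4) = -175*(-5) = 875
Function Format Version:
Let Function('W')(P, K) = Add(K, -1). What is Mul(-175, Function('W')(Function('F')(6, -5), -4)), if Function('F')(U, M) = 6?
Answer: 875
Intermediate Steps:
Function('W')(P, K) = Add(-1, K)
Mul(-175, Function('W')(Function('F')(6, -5), -4)) = Mul(-175, Add(-1, -4)) = Mul(-175, -5) = 875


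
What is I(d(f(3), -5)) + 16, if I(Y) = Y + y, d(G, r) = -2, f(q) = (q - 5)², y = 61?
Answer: 75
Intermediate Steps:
f(q) = (-5 + q)²
I(Y) = 61 + Y (I(Y) = Y + 61 = 61 + Y)
I(d(f(3), -5)) + 16 = (61 - 2) + 16 = 59 + 16 = 75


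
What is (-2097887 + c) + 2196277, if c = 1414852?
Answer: 1513242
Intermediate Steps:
(-2097887 + c) + 2196277 = (-2097887 + 1414852) + 2196277 = -683035 + 2196277 = 1513242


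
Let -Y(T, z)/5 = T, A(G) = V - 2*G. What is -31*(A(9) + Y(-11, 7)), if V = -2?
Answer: -1085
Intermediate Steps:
A(G) = -2 - 2*G
Y(T, z) = -5*T
-31*(A(9) + Y(-11, 7)) = -31*((-2 - 2*9) - 5*(-11)) = -31*((-2 - 18) + 55) = -31*(-20 + 55) = -31*35 = -1085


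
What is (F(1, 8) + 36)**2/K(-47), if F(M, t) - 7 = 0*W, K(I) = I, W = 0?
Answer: -1849/47 ≈ -39.340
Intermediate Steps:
F(M, t) = 7 (F(M, t) = 7 + 0*0 = 7 + 0 = 7)
(F(1, 8) + 36)**2/K(-47) = (7 + 36)**2/(-47) = 43**2*(-1/47) = 1849*(-1/47) = -1849/47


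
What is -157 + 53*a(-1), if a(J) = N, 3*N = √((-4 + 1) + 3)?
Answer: -157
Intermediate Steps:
N = 0 (N = √((-4 + 1) + 3)/3 = √(-3 + 3)/3 = √0/3 = (⅓)*0 = 0)
a(J) = 0
-157 + 53*a(-1) = -157 + 53*0 = -157 + 0 = -157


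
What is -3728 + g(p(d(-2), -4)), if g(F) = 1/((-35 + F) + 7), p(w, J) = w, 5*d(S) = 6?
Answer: -499557/134 ≈ -3728.0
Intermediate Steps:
d(S) = 6/5 (d(S) = (1/5)*6 = 6/5)
g(F) = 1/(-28 + F)
-3728 + g(p(d(-2), -4)) = -3728 + 1/(-28 + 6/5) = -3728 + 1/(-134/5) = -3728 - 5/134 = -499557/134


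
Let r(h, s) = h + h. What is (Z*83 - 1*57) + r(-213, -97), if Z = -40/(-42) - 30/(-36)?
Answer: -4687/14 ≈ -334.79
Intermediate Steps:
r(h, s) = 2*h
Z = 25/14 (Z = -40*(-1/42) - 30*(-1/36) = 20/21 + 5/6 = 25/14 ≈ 1.7857)
(Z*83 - 1*57) + r(-213, -97) = ((25/14)*83 - 1*57) + 2*(-213) = (2075/14 - 57) - 426 = 1277/14 - 426 = -4687/14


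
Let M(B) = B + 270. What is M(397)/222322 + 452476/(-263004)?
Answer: -809838271/471544962 ≈ -1.7174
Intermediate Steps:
M(B) = 270 + B
M(397)/222322 + 452476/(-263004) = (270 + 397)/222322 + 452476/(-263004) = 667*(1/222322) + 452476*(-1/263004) = 667/222322 - 3649/2121 = -809838271/471544962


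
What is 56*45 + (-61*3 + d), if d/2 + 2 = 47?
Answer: 2427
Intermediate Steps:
d = 90 (d = -4 + 2*47 = -4 + 94 = 90)
56*45 + (-61*3 + d) = 56*45 + (-61*3 + 90) = 2520 + (-183 + 90) = 2520 - 93 = 2427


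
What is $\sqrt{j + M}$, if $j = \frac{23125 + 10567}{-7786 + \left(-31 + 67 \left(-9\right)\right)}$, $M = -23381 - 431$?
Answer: $\frac{i \sqrt{105529297715}}{2105} \approx 154.32 i$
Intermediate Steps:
$M = -23812$ ($M = -23381 - 431 = -23812$)
$j = - \frac{8423}{2105}$ ($j = \frac{33692}{-7786 - 634} = \frac{33692}{-8420} = 33692 \left(- \frac{1}{8420}\right) = - \frac{8423}{2105} \approx -4.0014$)
$\sqrt{j + M} = \sqrt{- \frac{8423}{2105} - 23812} = \sqrt{- \frac{50132683}{2105}} = \frac{i \sqrt{105529297715}}{2105}$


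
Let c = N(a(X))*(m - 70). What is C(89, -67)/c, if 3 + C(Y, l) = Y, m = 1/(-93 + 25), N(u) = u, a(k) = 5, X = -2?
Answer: -5848/23805 ≈ -0.24566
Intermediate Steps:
m = -1/68 (m = 1/(-68) = -1/68 ≈ -0.014706)
C(Y, l) = -3 + Y
c = -23805/68 (c = 5*(-1/68 - 70) = 5*(-4761/68) = -23805/68 ≈ -350.07)
C(89, -67)/c = (-3 + 89)/(-23805/68) = 86*(-68/23805) = -5848/23805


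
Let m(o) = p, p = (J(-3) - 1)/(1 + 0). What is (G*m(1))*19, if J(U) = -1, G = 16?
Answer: -608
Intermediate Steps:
p = -2 (p = (-1 - 1)/(1 + 0) = -2/1 = -2*1 = -2)
m(o) = -2
(G*m(1))*19 = (16*(-2))*19 = -32*19 = -608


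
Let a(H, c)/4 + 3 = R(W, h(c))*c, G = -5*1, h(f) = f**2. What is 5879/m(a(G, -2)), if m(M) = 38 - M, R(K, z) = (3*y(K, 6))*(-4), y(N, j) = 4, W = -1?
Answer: -5879/334 ≈ -17.602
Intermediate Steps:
R(K, z) = -48 (R(K, z) = (3*4)*(-4) = 12*(-4) = -48)
G = -5
a(H, c) = -12 - 192*c (a(H, c) = -12 + 4*(-48*c) = -12 - 192*c)
5879/m(a(G, -2)) = 5879/(38 - (-12 - 192*(-2))) = 5879/(38 - (-12 + 384)) = 5879/(38 - 1*372) = 5879/(38 - 372) = 5879/(-334) = 5879*(-1/334) = -5879/334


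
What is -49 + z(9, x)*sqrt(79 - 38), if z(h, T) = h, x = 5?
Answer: -49 + 9*sqrt(41) ≈ 8.6281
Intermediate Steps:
-49 + z(9, x)*sqrt(79 - 38) = -49 + 9*sqrt(79 - 38) = -49 + 9*sqrt(41)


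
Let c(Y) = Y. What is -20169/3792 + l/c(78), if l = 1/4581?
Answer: -1201123825/225824976 ≈ -5.3188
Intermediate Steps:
l = 1/4581 ≈ 0.00021829
-20169/3792 + l/c(78) = -20169/3792 + (1/4581)/78 = -20169*1/3792 + (1/4581)*(1/78) = -6723/1264 + 1/357318 = -1201123825/225824976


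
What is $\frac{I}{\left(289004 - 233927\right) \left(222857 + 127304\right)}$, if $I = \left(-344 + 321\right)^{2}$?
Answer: $\frac{529}{19285817397} \approx 2.7429 \cdot 10^{-8}$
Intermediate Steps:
$I = 529$ ($I = \left(-23\right)^{2} = 529$)
$\frac{I}{\left(289004 - 233927\right) \left(222857 + 127304\right)} = \frac{529}{\left(289004 - 233927\right) \left(222857 + 127304\right)} = \frac{529}{55077 \cdot 350161} = \frac{529}{19285817397}$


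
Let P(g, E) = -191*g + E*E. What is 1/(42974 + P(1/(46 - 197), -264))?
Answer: 151/17013361 ≈ 8.8754e-6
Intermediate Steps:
P(g, E) = E² - 191*g (P(g, E) = -191*g + E² = E² - 191*g)
1/(42974 + P(1/(46 - 197), -264)) = 1/(42974 + ((-264)² - 191/(46 - 197))) = 1/(42974 + (69696 - 191/(-151))) = 1/(42974 + (69696 - 191*(-1/151))) = 1/(42974 + (69696 + 191/151)) = 1/(42974 + 10524287/151) = 1/(17013361/151) = 151/17013361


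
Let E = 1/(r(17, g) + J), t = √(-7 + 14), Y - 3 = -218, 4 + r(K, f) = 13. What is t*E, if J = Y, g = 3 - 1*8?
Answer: -√7/206 ≈ -0.012843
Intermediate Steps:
g = -5 (g = 3 - 8 = -5)
r(K, f) = 9 (r(K, f) = -4 + 13 = 9)
Y = -215 (Y = 3 - 218 = -215)
J = -215
t = √7 ≈ 2.6458
E = -1/206 (E = 1/(9 - 215) = 1/(-206) = -1/206 ≈ -0.0048544)
t*E = √7*(-1/206) = -√7/206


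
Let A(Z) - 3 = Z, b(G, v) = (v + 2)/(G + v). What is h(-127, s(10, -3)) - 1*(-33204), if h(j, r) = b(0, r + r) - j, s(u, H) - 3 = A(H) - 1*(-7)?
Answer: 333321/10 ≈ 33332.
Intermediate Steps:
b(G, v) = (2 + v)/(G + v)
A(Z) = 3 + Z
s(u, H) = 13 + H (s(u, H) = 3 + ((3 + H) - 1*(-7)) = 3 + ((3 + H) + 7) = 3 + (10 + H) = 13 + H)
h(j, r) = -j + (2 + 2*r)/(2*r) (h(j, r) = (2 + (r + r))/(0 + (r + r)) - j = (2 + 2*r)/(0 + 2*r) - j = (2 + 2*r)/((2*r)) - j = (1/(2*r))*(2 + 2*r) - j = (2 + 2*r)/(2*r) - j = -j + (2 + 2*r)/(2*r))
h(-127, s(10, -3)) - 1*(-33204) = (1 + 1/(13 - 3) - 1*(-127)) - 1*(-33204) = (1 + 1/10 + 127) + 33204 = (1 + ⅒ + 127) + 33204 = 1281/10 + 33204 = 333321/10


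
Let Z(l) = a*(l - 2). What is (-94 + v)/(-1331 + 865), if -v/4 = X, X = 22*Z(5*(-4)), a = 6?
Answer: -5761/233 ≈ -24.725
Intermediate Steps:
Z(l) = -12 + 6*l (Z(l) = 6*(l - 2) = 6*(-2 + l) = -12 + 6*l)
X = -2904 (X = 22*(-12 + 6*(5*(-4))) = 22*(-12 + 6*(-20)) = 22*(-12 - 120) = 22*(-132) = -2904)
v = 11616 (v = -4*(-2904) = 11616)
(-94 + v)/(-1331 + 865) = (-94 + 11616)/(-1331 + 865) = 11522/(-466) = 11522*(-1/466) = -5761/233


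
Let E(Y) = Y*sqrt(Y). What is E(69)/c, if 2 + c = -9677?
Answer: -69*sqrt(69)/9679 ≈ -0.059217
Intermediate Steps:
E(Y) = Y**(3/2)
c = -9679 (c = -2 - 9677 = -9679)
E(69)/c = 69**(3/2)/(-9679) = (69*sqrt(69))*(-1/9679) = -69*sqrt(69)/9679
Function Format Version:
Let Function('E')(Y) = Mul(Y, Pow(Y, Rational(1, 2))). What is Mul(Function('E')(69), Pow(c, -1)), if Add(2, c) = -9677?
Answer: Mul(Rational(-69, 9679), Pow(69, Rational(1, 2))) ≈ -0.059217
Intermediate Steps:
Function('E')(Y) = Pow(Y, Rational(3, 2))
c = -9679 (c = Add(-2, -9677) = -9679)
Mul(Function('E')(69), Pow(c, -1)) = Mul(Pow(69, Rational(3, 2)), Pow(-9679, -1)) = Mul(Mul(69, Pow(69, Rational(1, 2))), Rational(-1, 9679)) = Mul(Rational(-69, 9679), Pow(69, Rational(1, 2)))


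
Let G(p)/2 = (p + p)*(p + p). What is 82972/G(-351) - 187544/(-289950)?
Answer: 8704274923/11907376650 ≈ 0.73100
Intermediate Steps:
G(p) = 8*p**2 (G(p) = 2*((p + p)*(p + p)) = 2*((2*p)*(2*p)) = 2*(4*p**2) = 8*p**2)
82972/G(-351) - 187544/(-289950) = 82972/((8*(-351)**2)) - 187544/(-289950) = 82972/((8*123201)) - 187544*(-1/289950) = 82972/985608 + 93772/144975 = 82972*(1/985608) + 93772/144975 = 20743/246402 + 93772/144975 = 8704274923/11907376650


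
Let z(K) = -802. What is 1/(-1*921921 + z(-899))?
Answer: -1/922723 ≈ -1.0837e-6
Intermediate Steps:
1/(-1*921921 + z(-899)) = 1/(-1*921921 - 802) = 1/(-921921 - 802) = 1/(-922723) = -1/922723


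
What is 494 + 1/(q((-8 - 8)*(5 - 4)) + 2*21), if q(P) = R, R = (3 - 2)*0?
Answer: 20749/42 ≈ 494.02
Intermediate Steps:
R = 0 (R = 1*0 = 0)
q(P) = 0
494 + 1/(q((-8 - 8)*(5 - 4)) + 2*21) = 494 + 1/(0 + 2*21) = 494 + 1/(0 + 42) = 494 + 1/42 = 20749/42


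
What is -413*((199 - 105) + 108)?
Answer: -83426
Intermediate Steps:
-413*((199 - 105) + 108) = -413*(94 + 108) = -413*202 = -83426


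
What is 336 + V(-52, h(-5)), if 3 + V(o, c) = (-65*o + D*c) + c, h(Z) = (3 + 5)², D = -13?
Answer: 2945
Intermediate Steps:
h(Z) = 64 (h(Z) = 8² = 64)
V(o, c) = -3 - 65*o - 12*c (V(o, c) = -3 + ((-65*o - 13*c) + c) = -3 + (-65*o - 12*c) = -3 - 65*o - 12*c)
336 + V(-52, h(-5)) = 336 + (-3 - 65*(-52) - 12*64) = 336 + (-3 + 3380 - 768) = 336 + 2609 = 2945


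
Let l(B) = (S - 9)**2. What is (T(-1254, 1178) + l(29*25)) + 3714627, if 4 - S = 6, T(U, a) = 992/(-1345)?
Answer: 4996335068/1345 ≈ 3.7147e+6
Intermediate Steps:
T(U, a) = -992/1345 (T(U, a) = 992*(-1/1345) = -992/1345)
S = -2 (S = 4 - 1*6 = 4 - 6 = -2)
l(B) = 121 (l(B) = (-2 - 9)**2 = (-11)**2 = 121)
(T(-1254, 1178) + l(29*25)) + 3714627 = (-992/1345 + 121) + 3714627 = 161753/1345 + 3714627 = 4996335068/1345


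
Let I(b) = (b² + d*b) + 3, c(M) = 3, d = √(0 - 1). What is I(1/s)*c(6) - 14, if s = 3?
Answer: -14/3 + I ≈ -4.6667 + 1.0*I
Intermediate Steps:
d = I (d = √(-1) = I ≈ 1.0*I)
I(b) = 3 + b² + I*b (I(b) = (b² + I*b) + 3 = 3 + b² + I*b)
I(1/s)*c(6) - 14 = (3 + (1/3)² + I/3)*3 - 14 = (3 + (⅓)² + I*(⅓))*3 - 14 = (3 + ⅑ + I/3)*3 - 14 = (28/9 + I/3)*3 - 14 = (28/3 + I) - 14 = -14/3 + I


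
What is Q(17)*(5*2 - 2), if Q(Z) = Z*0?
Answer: 0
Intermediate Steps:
Q(Z) = 0
Q(17)*(5*2 - 2) = 0*(5*2 - 2) = 0*(10 - 2) = 0*8 = 0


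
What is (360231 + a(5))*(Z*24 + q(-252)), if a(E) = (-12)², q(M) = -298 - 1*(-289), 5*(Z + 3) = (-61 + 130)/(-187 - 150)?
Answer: -9956512575/337 ≈ -2.9545e+7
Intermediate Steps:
Z = -5124/1685 (Z = -3 + ((-61 + 130)/(-187 - 150))/5 = -3 + (69/(-337))/5 = -3 + (69*(-1/337))/5 = -3 + (⅕)*(-69/337) = -3 - 69/1685 = -5124/1685 ≈ -3.0410)
q(M) = -9 (q(M) = -298 + 289 = -9)
a(E) = 144
(360231 + a(5))*(Z*24 + q(-252)) = (360231 + 144)*(-5124/1685*24 - 9) = 360375*(-122976/1685 - 9) = 360375*(-138141/1685) = -9956512575/337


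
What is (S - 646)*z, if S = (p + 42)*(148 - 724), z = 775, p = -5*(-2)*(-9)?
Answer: 20926550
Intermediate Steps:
p = -90 (p = 10*(-9) = -90)
S = 27648 (S = (-90 + 42)*(148 - 724) = -48*(-576) = 27648)
(S - 646)*z = (27648 - 646)*775 = 27002*775 = 20926550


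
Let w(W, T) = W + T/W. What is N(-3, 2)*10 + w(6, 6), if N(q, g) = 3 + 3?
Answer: 67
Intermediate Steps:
N(q, g) = 6
N(-3, 2)*10 + w(6, 6) = 6*10 + (6 + 6/6) = 60 + (6 + 6*(⅙)) = 60 + (6 + 1) = 60 + 7 = 67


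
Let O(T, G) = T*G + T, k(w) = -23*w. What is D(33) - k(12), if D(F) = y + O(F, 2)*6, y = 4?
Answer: 874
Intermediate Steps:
O(T, G) = T + G*T (O(T, G) = G*T + T = T + G*T)
D(F) = 4 + 18*F (D(F) = 4 + (F*(1 + 2))*6 = 4 + (F*3)*6 = 4 + (3*F)*6 = 4 + 18*F)
D(33) - k(12) = (4 + 18*33) - (-23)*12 = (4 + 594) - 1*(-276) = 598 + 276 = 874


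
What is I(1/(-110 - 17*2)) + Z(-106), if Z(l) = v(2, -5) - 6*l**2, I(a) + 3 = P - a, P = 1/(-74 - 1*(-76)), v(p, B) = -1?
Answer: -9708407/144 ≈ -67420.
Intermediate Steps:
P = 1/2 (P = 1/(-74 + 76) = 1/2 ≈ 0.50000)
I(a) = -5/2 - a (I(a) = -3 + (1/2 - a) = -5/2 - a)
Z(l) = -1 - 6*l**2
I(1/(-110 - 17*2)) + Z(-106) = (-5/2 - 1/(-110 - 17*2)) + (-1 - 6*(-106)**2) = (-5/2 - 1/(-110 - 34)) + (-1 - 6*11236) = (-5/2 - 1/(-144)) + (-1 - 67416) = (-5/2 - 1*(-1/144)) - 67417 = (-5/2 + 1/144) - 67417 = -359/144 - 67417 = -9708407/144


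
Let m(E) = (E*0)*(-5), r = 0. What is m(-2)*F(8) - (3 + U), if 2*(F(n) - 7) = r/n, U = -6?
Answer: 3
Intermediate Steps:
F(n) = 7 (F(n) = 7 + (0/n)/2 = 7 + (½)*0 = 7 + 0 = 7)
m(E) = 0 (m(E) = 0*(-5) = 0)
m(-2)*F(8) - (3 + U) = 0*7 - (3 - 6) = 0 - 1*(-3) = 0 + 3 = 3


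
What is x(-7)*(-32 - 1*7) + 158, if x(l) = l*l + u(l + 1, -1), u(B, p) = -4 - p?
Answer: -1636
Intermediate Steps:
x(l) = -3 + l**2 (x(l) = l*l + (-4 - 1*(-1)) = l**2 + (-4 + 1) = l**2 - 3 = -3 + l**2)
x(-7)*(-32 - 1*7) + 158 = (-3 + (-7)**2)*(-32 - 1*7) + 158 = (-3 + 49)*(-32 - 7) + 158 = 46*(-39) + 158 = -1794 + 158 = -1636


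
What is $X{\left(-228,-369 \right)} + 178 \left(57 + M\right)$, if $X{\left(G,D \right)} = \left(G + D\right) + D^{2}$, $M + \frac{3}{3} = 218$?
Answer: $184336$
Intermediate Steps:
$M = 217$ ($M = -1 + 218 = 217$)
$X{\left(G,D \right)} = D + G + D^{2}$ ($X{\left(G,D \right)} = \left(D + G\right) + D^{2} = D + G + D^{2}$)
$X{\left(-228,-369 \right)} + 178 \left(57 + M\right) = \left(-369 - 228 + \left(-369\right)^{2}\right) + 178 \left(57 + 217\right) = \left(-369 - 228 + 136161\right) + 178 \cdot 274 = 135564 + 48772 = 184336$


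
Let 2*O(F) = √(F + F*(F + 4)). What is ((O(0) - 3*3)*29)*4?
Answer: -1044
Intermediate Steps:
O(F) = √(F + F*(4 + F))/2 (O(F) = √(F + F*(F + 4))/2 = √(F + F*(4 + F))/2)
((O(0) - 3*3)*29)*4 = ((√(0*(5 + 0))/2 - 3*3)*29)*4 = ((√(0*5)/2 - 9)*29)*4 = ((√0/2 - 9)*29)*4 = (((½)*0 - 9)*29)*4 = ((0 - 9)*29)*4 = -9*29*4 = -261*4 = -1044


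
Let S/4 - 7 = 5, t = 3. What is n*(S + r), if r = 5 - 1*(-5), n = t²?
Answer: 522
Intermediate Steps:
n = 9 (n = 3² = 9)
r = 10 (r = 5 + 5 = 10)
S = 48 (S = 28 + 4*5 = 28 + 20 = 48)
n*(S + r) = 9*(48 + 10) = 9*58 = 522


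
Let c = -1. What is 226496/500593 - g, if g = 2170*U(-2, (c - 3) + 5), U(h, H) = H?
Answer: -1086060314/500593 ≈ -2169.5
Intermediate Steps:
g = 2170 (g = 2170*((-1 - 3) + 5) = 2170*(-4 + 5) = 2170*1 = 2170)
226496/500593 - g = 226496/500593 - 1*2170 = 226496*(1/500593) - 2170 = 226496/500593 - 2170 = -1086060314/500593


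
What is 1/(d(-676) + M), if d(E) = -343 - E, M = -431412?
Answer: -1/431079 ≈ -2.3198e-6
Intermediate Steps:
1/(d(-676) + M) = 1/((-343 - 1*(-676)) - 431412) = 1/((-343 + 676) - 431412) = 1/(333 - 431412) = 1/(-431079) = -1/431079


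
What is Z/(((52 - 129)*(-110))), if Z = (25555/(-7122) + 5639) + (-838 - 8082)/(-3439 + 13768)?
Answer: 46055005483/69231086540 ≈ 0.66524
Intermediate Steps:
Z = 46055005483/8173682 (Z = (25555*(-1/7122) + 5639) - 8920/10329 = (-25555/7122 + 5639) - 8920*1/10329 = 40135403/7122 - 8920/10329 = 46055005483/8173682 ≈ 5634.5)
Z/(((52 - 129)*(-110))) = 46055005483/(8173682*(((52 - 129)*(-110)))) = 46055005483/(8173682*((-77*(-110)))) = (46055005483/8173682)/8470 = (46055005483/8173682)*(1/8470) = 46055005483/69231086540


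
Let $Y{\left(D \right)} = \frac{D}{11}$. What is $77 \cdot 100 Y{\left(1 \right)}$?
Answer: $700$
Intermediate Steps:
$Y{\left(D \right)} = \frac{D}{11}$ ($Y{\left(D \right)} = D \frac{1}{11} = \frac{D}{11}$)
$77 \cdot 100 Y{\left(1 \right)} = 77 \cdot 100 \cdot \frac{1}{11} \cdot 1 = 7700 \cdot \frac{1}{11} = 700$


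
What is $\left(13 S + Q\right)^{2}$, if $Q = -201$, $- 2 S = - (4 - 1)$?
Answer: $\frac{131769}{4} \approx 32942.0$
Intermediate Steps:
$S = \frac{3}{2}$ ($S = - \frac{\left(-1\right) \left(4 - 1\right)}{2} = - \frac{\left(-1\right) 3}{2} = \left(- \frac{1}{2}\right) \left(-3\right) = \frac{3}{2} \approx 1.5$)
$\left(13 S + Q\right)^{2} = \left(13 \cdot \frac{3}{2} - 201\right)^{2} = \left(\frac{39}{2} - 201\right)^{2} = \left(- \frac{363}{2}\right)^{2} = \frac{131769}{4}$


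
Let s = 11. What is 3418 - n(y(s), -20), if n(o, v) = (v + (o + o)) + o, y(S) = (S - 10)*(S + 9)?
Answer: 3378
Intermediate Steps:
y(S) = (-10 + S)*(9 + S)
n(o, v) = v + 3*o (n(o, v) = (v + 2*o) + o = v + 3*o)
3418 - n(y(s), -20) = 3418 - (-20 + 3*(-90 + 11² - 1*11)) = 3418 - (-20 + 3*(-90 + 121 - 11)) = 3418 - (-20 + 3*20) = 3418 - (-20 + 60) = 3418 - 1*40 = 3418 - 40 = 3378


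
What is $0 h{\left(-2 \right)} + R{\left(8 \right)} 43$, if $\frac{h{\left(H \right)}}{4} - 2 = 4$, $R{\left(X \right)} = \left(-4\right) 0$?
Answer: $0$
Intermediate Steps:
$R{\left(X \right)} = 0$
$h{\left(H \right)} = 24$ ($h{\left(H \right)} = 8 + 4 \cdot 4 = 8 + 16 = 24$)
$0 h{\left(-2 \right)} + R{\left(8 \right)} 43 = 0 \cdot 24 + 0 \cdot 43 = 0 + 0 = 0$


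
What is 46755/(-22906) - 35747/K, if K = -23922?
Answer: -74913082/136989333 ≈ -0.54685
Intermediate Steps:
46755/(-22906) - 35747/K = 46755/(-22906) - 35747/(-23922) = 46755*(-1/22906) - 35747*(-1/23922) = -46755/22906 + 35747/23922 = -74913082/136989333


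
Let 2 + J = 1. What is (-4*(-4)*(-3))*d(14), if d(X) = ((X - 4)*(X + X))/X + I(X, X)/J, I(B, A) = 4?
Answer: -768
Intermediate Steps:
J = -1 (J = -2 + 1 = -1)
d(X) = -12 + 2*X (d(X) = ((X - 4)*(X + X))/X + 4/(-1) = ((-4 + X)*(2*X))/X + 4*(-1) = (2*X*(-4 + X))/X - 4 = (-8 + 2*X) - 4 = -12 + 2*X)
(-4*(-4)*(-3))*d(14) = (-4*(-4)*(-3))*(-12 + 2*14) = (16*(-3))*(-12 + 28) = -48*16 = -768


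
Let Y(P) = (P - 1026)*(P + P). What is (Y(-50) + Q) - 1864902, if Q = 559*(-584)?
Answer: -2083758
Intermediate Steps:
Y(P) = 2*P*(-1026 + P) (Y(P) = (-1026 + P)*(2*P) = 2*P*(-1026 + P))
Q = -326456
(Y(-50) + Q) - 1864902 = (2*(-50)*(-1026 - 50) - 326456) - 1864902 = (2*(-50)*(-1076) - 326456) - 1864902 = (107600 - 326456) - 1864902 = -218856 - 1864902 = -2083758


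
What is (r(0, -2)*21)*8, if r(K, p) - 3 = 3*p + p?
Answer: -840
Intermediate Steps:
r(K, p) = 3 + 4*p (r(K, p) = 3 + (3*p + p) = 3 + 4*p)
(r(0, -2)*21)*8 = ((3 + 4*(-2))*21)*8 = ((3 - 8)*21)*8 = -5*21*8 = -105*8 = -840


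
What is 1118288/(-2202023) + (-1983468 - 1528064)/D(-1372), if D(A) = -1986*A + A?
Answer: -2694510533549/1499258369665 ≈ -1.7972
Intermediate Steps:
D(A) = -1985*A
1118288/(-2202023) + (-1983468 - 1528064)/D(-1372) = 1118288/(-2202023) + (-1983468 - 1528064)/((-1985*(-1372))) = 1118288*(-1/2202023) - 3511532/2723420 = -1118288/2202023 - 3511532*1/2723420 = -1118288/2202023 - 877883/680855 = -2694510533549/1499258369665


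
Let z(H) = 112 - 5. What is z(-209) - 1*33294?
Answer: -33187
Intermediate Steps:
z(H) = 107
z(-209) - 1*33294 = 107 - 1*33294 = 107 - 33294 = -33187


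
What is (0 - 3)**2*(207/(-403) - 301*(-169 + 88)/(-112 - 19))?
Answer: -88673940/52793 ≈ -1679.7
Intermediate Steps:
(0 - 3)**2*(207/(-403) - 301*(-169 + 88)/(-112 - 19)) = (-3)**2*(207*(-1/403) - 301/((-131/(-81)))) = 9*(-207/403 - 301/((-131*(-1/81)))) = 9*(-207/403 - 301/131/81) = 9*(-207/403 - 301*81/131) = 9*(-207/403 - 24381/131) = 9*(-9852660/52793) = -88673940/52793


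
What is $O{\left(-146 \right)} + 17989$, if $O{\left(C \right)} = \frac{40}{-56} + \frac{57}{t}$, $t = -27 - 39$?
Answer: $\frac{2770063}{154} \approx 17987.0$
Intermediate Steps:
$t = -66$
$O{\left(C \right)} = - \frac{243}{154}$ ($O{\left(C \right)} = \frac{40}{-56} + \frac{57}{-66} = 40 \left(- \frac{1}{56}\right) + 57 \left(- \frac{1}{66}\right) = - \frac{5}{7} - \frac{19}{22} = - \frac{243}{154}$)
$O{\left(-146 \right)} + 17989 = - \frac{243}{154} + 17989 = \frac{2770063}{154}$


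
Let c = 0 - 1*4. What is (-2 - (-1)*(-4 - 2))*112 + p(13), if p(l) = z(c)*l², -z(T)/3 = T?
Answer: 1132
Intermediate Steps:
c = -4 (c = 0 - 4 = -4)
z(T) = -3*T
p(l) = 12*l² (p(l) = (-3*(-4))*l² = 12*l²)
(-2 - (-1)*(-4 - 2))*112 + p(13) = (-2 - (-1)*(-4 - 2))*112 + 12*13² = (-2 - (-1)*(-6))*112 + 12*169 = (-2 - 1*6)*112 + 2028 = (-2 - 6)*112 + 2028 = -8*112 + 2028 = -896 + 2028 = 1132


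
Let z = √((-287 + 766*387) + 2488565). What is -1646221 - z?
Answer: -1646221 - 4*√174045 ≈ -1.6479e+6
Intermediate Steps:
z = 4*√174045 (z = √((-287 + 296442) + 2488565) = √(296155 + 2488565) = √2784720 = 4*√174045 ≈ 1668.7)
-1646221 - z = -1646221 - 4*√174045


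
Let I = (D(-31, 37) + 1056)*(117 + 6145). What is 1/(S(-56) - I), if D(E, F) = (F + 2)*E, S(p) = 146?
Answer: 1/958232 ≈ 1.0436e-6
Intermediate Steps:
D(E, F) = E*(2 + F) (D(E, F) = (2 + F)*E = E*(2 + F))
I = -958086 (I = (-31*(2 + 37) + 1056)*(117 + 6145) = (-31*39 + 1056)*6262 = (-1209 + 1056)*6262 = -153*6262 = -958086)
1/(S(-56) - I) = 1/(146 - 1*(-958086)) = 1/(146 + 958086) = 1/958232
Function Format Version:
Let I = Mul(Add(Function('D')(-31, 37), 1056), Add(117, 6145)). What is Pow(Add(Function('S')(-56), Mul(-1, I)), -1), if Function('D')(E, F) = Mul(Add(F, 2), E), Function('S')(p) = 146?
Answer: Rational(1, 958232) ≈ 1.0436e-6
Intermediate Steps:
Function('D')(E, F) = Mul(E, Add(2, F)) (Function('D')(E, F) = Mul(Add(2, F), E) = Mul(E, Add(2, F)))
I = -958086 (I = Mul(Add(Mul(-31, Add(2, 37)), 1056), Add(117, 6145)) = Mul(Add(Mul(-31, 39), 1056), 6262) = Mul(Add(-1209, 1056), 6262) = Mul(-153, 6262) = -958086)
Pow(Add(Function('S')(-56), Mul(-1, I)), -1) = Pow(Add(146, Mul(-1, -958086)), -1) = Pow(Add(146, 958086), -1) = Pow(958232, -1) = Rational(1, 958232)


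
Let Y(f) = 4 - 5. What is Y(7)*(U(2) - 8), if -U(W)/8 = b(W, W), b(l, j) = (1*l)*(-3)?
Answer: -40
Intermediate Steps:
Y(f) = -1
b(l, j) = -3*l (b(l, j) = l*(-3) = -3*l)
U(W) = 24*W (U(W) = -(-24)*W = 24*W)
Y(7)*(U(2) - 8) = -(24*2 - 8) = -(48 - 8) = -1*40 = -40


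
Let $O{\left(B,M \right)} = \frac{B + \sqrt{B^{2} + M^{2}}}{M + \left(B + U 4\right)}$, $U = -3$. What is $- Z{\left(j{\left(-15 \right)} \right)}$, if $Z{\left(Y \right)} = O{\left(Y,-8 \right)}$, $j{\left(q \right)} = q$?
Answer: $\frac{2}{35} \approx 0.057143$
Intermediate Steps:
$O{\left(B,M \right)} = \frac{B + \sqrt{B^{2} + M^{2}}}{-12 + B + M}$ ($O{\left(B,M \right)} = \frac{B + \sqrt{B^{2} + M^{2}}}{M + \left(B - 12\right)} = \frac{B + \sqrt{B^{2} + M^{2}}}{M + \left(-12 + B\right)} = \frac{B + \sqrt{B^{2} + M^{2}}}{-12 + B + M}$)
$Z{\left(Y \right)} = \frac{Y + \sqrt{64 + Y^{2}}}{-20 + Y}$ ($Z{\left(Y \right)} = \frac{Y + \sqrt{Y^{2} + \left(-8\right)^{2}}}{-12 + Y - 8} = \frac{Y + \sqrt{Y^{2} + 64}}{-20 + Y} = \frac{Y + \sqrt{64 + Y^{2}}}{-20 + Y}$)
$- Z{\left(j{\left(-15 \right)} \right)} = - \frac{-15 + \sqrt{64 + \left(-15\right)^{2}}}{-20 - 15} = - \frac{-15 + \sqrt{64 + 225}}{-35} = - \frac{\left(-1\right) \left(-15 + \sqrt{289}\right)}{35} = - \frac{\left(-1\right) \left(-15 + 17\right)}{35} = - \frac{\left(-1\right) 2}{35} = \left(-1\right) \left(- \frac{2}{35}\right) = \frac{2}{35}$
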